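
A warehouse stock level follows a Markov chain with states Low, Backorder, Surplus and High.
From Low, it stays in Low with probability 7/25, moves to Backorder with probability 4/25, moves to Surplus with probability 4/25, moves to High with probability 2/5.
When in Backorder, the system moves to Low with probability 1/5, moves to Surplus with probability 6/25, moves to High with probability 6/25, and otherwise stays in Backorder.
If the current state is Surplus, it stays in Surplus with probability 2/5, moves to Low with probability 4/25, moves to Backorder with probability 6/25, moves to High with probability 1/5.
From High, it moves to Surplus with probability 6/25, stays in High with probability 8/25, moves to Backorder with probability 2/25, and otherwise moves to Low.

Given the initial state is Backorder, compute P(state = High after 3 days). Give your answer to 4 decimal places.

Propagate the distribution vector 3 days from Backorder.
After 0 days: (0.0000, 1.0000, 0.0000, 0.0000)
After 1 day: (0.2000, 0.3200, 0.2400, 0.2400)
After 2 days: (0.2448, 0.2112, 0.2624, 0.2816)
After 3 days: (0.2541, 0.1923, 0.2624, 0.2912)
P(in High after 3 days) = 0.2912

0.2912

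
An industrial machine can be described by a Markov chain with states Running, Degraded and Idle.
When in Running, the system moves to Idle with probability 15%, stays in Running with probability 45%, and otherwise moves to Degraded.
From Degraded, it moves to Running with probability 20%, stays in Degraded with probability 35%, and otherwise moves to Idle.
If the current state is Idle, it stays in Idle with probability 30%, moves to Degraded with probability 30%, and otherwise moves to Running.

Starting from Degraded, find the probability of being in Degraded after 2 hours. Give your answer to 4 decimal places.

Sum over the intermediate state after 1 hour:
P = P(Degraded→Running)·P(Running→Degraded) + P(Degraded→Degraded)·P(Degraded→Degraded) + P(Degraded→Idle)·P(Idle→Degraded)
  = 0.2×0.4 + 0.35×0.35 + 0.45×0.3
  = 0.0800 + 0.1225 + 0.1350 = 0.3375

0.3375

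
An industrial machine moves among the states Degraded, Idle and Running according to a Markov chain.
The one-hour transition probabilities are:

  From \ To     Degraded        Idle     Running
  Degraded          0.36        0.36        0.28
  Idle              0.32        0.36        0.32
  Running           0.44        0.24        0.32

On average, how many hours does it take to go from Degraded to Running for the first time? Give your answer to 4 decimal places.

Let t(s) be the expected number of hours to first reach Running from state s, with t(Running) = 0. Conditioning on the first hour:
t(Degraded) = 1 + 0.36·t(Degraded) + 0.36·t(Idle)
t(Idle) = 1 + 0.32·t(Degraded) + 0.36·t(Idle)
Solving: t(Degraded) = 3.3967, t(Idle) = 3.2609.
Expected hours from Degraded to Running: 3.3967.

3.3967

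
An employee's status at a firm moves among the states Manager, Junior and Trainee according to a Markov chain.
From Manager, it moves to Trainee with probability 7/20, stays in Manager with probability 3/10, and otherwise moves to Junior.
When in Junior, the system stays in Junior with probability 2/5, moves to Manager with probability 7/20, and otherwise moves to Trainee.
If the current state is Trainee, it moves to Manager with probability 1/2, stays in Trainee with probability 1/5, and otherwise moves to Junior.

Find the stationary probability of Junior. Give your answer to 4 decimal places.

0.3540

Let the stationary distribution be π with π = πP and π_1 + π_2 + π_3 = 1.
π_1 = 0.3·π_1 + 0.35·π_2 + 0.5·π_3
π_2 = 0.35·π_1 + 0.4·π_2 + 0.3·π_3
Solving with the normalization constraint gives π = (0.3724, 0.3540, 0.2736).
So the stationary probability of Junior is 0.3540.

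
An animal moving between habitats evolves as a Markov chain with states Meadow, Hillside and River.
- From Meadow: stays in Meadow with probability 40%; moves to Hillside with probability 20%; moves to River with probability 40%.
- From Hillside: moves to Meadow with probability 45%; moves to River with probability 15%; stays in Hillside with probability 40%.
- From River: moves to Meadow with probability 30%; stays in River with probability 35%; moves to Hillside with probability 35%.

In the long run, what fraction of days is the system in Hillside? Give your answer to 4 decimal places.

0.3077

Let the stationary distribution be π with π = πP and π_1 + π_2 + π_3 = 1.
π_1 = 0.4·π_1 + 0.45·π_2 + 0.3·π_3
π_2 = 0.2·π_1 + 0.4·π_2 + 0.35·π_3
Solving with the normalization constraint gives π = (0.3846, 0.3077, 0.3077).
So the stationary probability of Hillside is 0.3077.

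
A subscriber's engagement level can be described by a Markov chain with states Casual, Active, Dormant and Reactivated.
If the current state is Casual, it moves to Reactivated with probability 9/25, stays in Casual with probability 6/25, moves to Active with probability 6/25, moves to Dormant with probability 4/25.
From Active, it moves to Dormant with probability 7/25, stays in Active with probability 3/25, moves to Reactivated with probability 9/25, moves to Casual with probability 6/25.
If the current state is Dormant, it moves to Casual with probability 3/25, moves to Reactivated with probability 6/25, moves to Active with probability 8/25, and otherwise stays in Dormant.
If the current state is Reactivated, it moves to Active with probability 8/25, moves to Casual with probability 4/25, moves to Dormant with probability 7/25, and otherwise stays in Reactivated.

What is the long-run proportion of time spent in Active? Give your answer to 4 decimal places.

0.2544

Let the stationary distribution be π with π = πP and π_1 + π_2 + π_3 + π_4 = 1.
π_1 = 0.24·π_1 + 0.24·π_2 + 0.12·π_3 + 0.16·π_4
π_2 = 0.24·π_1 + 0.12·π_2 + 0.32·π_3 + 0.32·π_4
π_3 = 0.16·π_1 + 0.28·π_2 + 0.32·π_3 + 0.28·π_4
Solving with the normalization constraint gives π = (0.1844, 0.2544, 0.2686, 0.2926).
So the stationary probability of Active is 0.2544.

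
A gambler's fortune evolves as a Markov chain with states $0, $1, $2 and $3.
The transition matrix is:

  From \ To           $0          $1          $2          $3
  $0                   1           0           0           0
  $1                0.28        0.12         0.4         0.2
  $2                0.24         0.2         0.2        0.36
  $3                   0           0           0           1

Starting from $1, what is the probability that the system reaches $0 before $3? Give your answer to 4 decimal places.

0.5128

Let h(s) be the probability of absorption at $0 starting from transient state s. Then h($0) = 1 and h($3) = 0. By first-step analysis:
h($1) = 0.28·1 + 0.12·h($1) + 0.4·h($2) + 0.2·0
h($2) = 0.24·1 + 0.2·h($1) + 0.2·h($2) + 0.36·0
Solving: h($1) = 0.5128, h($2) = 0.4282.
Starting from $1, the probability is 0.5128.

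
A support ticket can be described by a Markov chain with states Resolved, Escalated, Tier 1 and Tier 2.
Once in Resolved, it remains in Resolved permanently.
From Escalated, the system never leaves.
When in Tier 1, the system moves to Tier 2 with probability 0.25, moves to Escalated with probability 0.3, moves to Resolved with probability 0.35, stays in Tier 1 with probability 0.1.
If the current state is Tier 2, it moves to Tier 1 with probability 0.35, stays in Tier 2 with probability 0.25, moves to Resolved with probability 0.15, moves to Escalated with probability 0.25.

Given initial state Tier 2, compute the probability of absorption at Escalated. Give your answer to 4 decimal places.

0.5617

Let h(s) be the probability of absorption at Escalated starting from transient state s. Then h(Escalated) = 1 and h(Resolved) = 0. By first-step analysis:
h(Tier 1) = 0.35·0 + 0.3·1 + 0.1·h(Tier 1) + 0.25·h(Tier 2)
h(Tier 2) = 0.15·0 + 0.25·1 + 0.35·h(Tier 1) + 0.25·h(Tier 2)
Solving: h(Tier 1) = 0.4894, h(Tier 2) = 0.5617.
Starting from Tier 2, the probability is 0.5617.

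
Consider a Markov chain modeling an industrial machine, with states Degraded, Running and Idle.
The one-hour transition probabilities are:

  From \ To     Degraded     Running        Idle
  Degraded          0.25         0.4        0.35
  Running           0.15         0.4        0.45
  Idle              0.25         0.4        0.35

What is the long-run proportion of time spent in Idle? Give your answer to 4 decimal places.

0.3900

Let the stationary distribution be π with π = πP and π_1 + π_2 + π_3 = 1.
π_1 = 0.25·π_1 + 0.15·π_2 + 0.25·π_3
π_2 = 0.4·π_1 + 0.4·π_2 + 0.4·π_3
Solving with the normalization constraint gives π = (0.2100, 0.4000, 0.3900).
So the stationary probability of Idle is 0.3900.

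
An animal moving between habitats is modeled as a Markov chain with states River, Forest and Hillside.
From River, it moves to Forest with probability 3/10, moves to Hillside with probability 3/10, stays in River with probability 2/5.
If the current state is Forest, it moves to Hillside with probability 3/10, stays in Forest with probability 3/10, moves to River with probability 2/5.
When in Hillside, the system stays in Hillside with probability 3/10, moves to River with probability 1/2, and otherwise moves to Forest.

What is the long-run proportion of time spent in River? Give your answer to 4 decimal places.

0.4300

Let the stationary distribution be π with π = πP and π_1 + π_2 + π_3 = 1.
π_1 = 0.4·π_1 + 0.4·π_2 + 0.5·π_3
π_2 = 0.3·π_1 + 0.3·π_2 + 0.2·π_3
Solving with the normalization constraint gives π = (0.4300, 0.2700, 0.3000).
So the stationary probability of River is 0.4300.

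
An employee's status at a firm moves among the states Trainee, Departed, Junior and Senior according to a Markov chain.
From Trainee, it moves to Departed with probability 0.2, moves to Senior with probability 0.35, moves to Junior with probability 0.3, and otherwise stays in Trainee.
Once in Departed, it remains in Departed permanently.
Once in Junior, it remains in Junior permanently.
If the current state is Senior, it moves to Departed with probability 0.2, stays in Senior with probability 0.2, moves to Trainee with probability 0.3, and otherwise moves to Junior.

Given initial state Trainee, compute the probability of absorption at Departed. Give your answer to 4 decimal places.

Let h(s) be the probability of absorption at Departed starting from transient state s. Then h(Departed) = 1 and h(Junior) = 0. By first-step analysis:
h(Trainee) = 0.15·h(Trainee) + 0.2·1 + 0.3·0 + 0.35·h(Senior)
h(Senior) = 0.3·h(Trainee) + 0.2·1 + 0.3·0 + 0.2·h(Senior)
Solving: h(Trainee) = 0.4000, h(Senior) = 0.4000.
Starting from Trainee, the probability is 0.4000.

0.4000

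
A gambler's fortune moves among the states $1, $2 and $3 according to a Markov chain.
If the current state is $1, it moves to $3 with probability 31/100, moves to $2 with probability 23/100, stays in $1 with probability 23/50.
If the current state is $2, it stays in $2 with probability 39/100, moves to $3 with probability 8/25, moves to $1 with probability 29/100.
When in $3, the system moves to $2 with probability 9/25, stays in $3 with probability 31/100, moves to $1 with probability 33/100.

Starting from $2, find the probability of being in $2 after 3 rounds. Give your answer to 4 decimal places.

Propagate the distribution vector 3 rounds from $2.
After 0 rounds: (0.0000, 1.0000, 0.0000)
After 1 round: (0.2900, 0.3900, 0.3200)
After 2 rounds: (0.3521, 0.3340, 0.3139)
After 3 rounds: (0.3624, 0.3242, 0.3133)
P(in $2 after 3 rounds) = 0.3242

0.3242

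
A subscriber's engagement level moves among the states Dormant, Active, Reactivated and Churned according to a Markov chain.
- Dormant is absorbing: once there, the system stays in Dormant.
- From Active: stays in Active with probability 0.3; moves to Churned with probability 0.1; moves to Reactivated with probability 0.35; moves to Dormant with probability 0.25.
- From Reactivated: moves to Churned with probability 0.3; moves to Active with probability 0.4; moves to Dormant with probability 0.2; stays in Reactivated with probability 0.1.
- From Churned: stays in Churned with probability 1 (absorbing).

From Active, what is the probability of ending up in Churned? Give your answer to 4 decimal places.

0.3980

Let h(s) be the probability of absorption at Churned starting from transient state s. Then h(Churned) = 1 and h(Dormant) = 0. By first-step analysis:
h(Active) = 0.25·0 + 0.3·h(Active) + 0.35·h(Reactivated) + 0.1·1
h(Reactivated) = 0.2·0 + 0.4·h(Active) + 0.1·h(Reactivated) + 0.3·1
Solving: h(Active) = 0.3980, h(Reactivated) = 0.5102.
Starting from Active, the probability is 0.3980.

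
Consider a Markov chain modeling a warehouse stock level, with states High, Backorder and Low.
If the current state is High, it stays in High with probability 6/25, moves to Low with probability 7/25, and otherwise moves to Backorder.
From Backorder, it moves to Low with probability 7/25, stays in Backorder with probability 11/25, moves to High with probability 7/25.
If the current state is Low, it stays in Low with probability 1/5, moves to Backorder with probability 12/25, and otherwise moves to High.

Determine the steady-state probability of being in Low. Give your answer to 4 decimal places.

Let the stationary distribution be π with π = πP and π_1 + π_2 + π_3 = 1.
π_1 = 0.24·π_1 + 0.28·π_2 + 0.32·π_3
π_2 = 0.48·π_1 + 0.44·π_2 + 0.48·π_3
Solving with the normalization constraint gives π = (0.2792, 0.4615, 0.2593).
So the stationary probability of Low is 0.2593.

0.2593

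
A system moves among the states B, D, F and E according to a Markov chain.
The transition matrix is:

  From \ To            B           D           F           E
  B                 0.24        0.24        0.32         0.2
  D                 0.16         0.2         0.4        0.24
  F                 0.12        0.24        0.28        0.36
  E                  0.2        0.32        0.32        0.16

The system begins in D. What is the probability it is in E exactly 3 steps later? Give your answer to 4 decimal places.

0.2508

Propagate the distribution vector 3 steps from D.
After 0 steps: (0.0000, 1.0000, 0.0000, 0.0000)
After 1 step: (0.1600, 0.2000, 0.4000, 0.2400)
After 2 steps: (0.1664, 0.2512, 0.3200, 0.2624)
After 3 steps: (0.1710, 0.2509, 0.3273, 0.2508)
P(in E after 3 steps) = 0.2508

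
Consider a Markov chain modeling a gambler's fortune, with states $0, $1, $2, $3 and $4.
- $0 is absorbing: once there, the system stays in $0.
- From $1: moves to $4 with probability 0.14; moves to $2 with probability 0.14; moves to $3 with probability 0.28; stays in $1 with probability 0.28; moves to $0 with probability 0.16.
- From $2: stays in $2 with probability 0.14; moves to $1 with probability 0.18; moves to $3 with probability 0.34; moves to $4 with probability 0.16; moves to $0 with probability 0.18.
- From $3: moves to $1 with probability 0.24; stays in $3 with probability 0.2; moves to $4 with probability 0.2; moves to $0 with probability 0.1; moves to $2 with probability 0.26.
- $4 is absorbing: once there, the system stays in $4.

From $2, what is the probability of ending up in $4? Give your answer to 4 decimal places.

0.5225

Let h(s) be the probability of absorption at $4 starting from transient state s. Then h($4) = 1 and h($0) = 0. By first-step analysis:
h($1) = 0.16·0 + 0.28·h($1) + 0.14·h($2) + 0.28·h($3) + 0.14·1
h($2) = 0.18·0 + 0.18·h($1) + 0.14·h($2) + 0.34·h($3) + 0.16·1
h($3) = 0.1·0 + 0.24·h($1) + 0.26·h($2) + 0.2·h($3) + 0.2·1
Solving: h($1) = 0.5200, h($2) = 0.5225, h($3) = 0.5758.
Starting from $2, the probability is 0.5225.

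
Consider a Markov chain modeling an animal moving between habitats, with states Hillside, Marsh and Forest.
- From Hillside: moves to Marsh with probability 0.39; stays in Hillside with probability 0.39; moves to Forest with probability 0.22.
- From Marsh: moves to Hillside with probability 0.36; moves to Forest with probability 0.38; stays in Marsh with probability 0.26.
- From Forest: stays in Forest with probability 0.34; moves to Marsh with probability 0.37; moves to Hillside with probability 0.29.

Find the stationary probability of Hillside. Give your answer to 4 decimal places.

Let the stationary distribution be π with π = πP and π_1 + π_2 + π_3 = 1.
π_1 = 0.39·π_1 + 0.36·π_2 + 0.29·π_3
π_2 = 0.39·π_1 + 0.26·π_2 + 0.37·π_3
Solving with the normalization constraint gives π = (0.3486, 0.3396, 0.3117).
So the stationary probability of Hillside is 0.3486.

0.3486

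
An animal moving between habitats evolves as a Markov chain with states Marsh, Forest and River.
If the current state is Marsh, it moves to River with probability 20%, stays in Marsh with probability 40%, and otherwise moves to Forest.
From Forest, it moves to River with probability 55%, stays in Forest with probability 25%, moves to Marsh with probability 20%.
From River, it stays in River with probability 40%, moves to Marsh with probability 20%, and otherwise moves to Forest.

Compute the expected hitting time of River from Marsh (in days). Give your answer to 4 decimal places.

Let t(s) be the expected number of days to first reach River from state s, with t(River) = 0. Conditioning on the first day:
t(Marsh) = 1 + 0.4·t(Marsh) + 0.4·t(Forest)
t(Forest) = 1 + 0.2·t(Marsh) + 0.25·t(Forest)
Solving: t(Marsh) = 3.1081, t(Forest) = 2.1622.
Expected days from Marsh to River: 3.1081.

3.1081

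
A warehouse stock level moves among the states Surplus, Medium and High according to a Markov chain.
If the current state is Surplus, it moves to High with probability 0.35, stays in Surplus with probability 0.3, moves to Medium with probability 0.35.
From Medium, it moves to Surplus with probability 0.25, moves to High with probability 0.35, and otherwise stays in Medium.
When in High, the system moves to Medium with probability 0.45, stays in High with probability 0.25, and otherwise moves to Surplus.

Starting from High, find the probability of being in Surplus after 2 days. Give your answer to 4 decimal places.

0.2775

Sum over the intermediate state after 1 day:
P = P(High→Surplus)·P(Surplus→Surplus) + P(High→Medium)·P(Medium→Surplus) + P(High→High)·P(High→Surplus)
  = 0.3×0.3 + 0.45×0.25 + 0.25×0.3
  = 0.0900 + 0.1125 + 0.0750 = 0.2775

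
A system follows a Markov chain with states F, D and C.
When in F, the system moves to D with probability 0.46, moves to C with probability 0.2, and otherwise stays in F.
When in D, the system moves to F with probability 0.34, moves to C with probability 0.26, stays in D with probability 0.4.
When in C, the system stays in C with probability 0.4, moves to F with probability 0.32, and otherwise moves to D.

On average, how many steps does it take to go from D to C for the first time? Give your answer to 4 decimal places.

Let t(s) be the expected number of steps to first reach C from state s, with t(C) = 0. Conditioning on the first step:
t(F) = 1 + 0.34·t(F) + 0.46·t(D)
t(D) = 1 + 0.34·t(F) + 0.4·t(D)
Solving: t(F) = 4.4240, t(D) = 4.1736.
Expected steps from D to C: 4.1736.

4.1736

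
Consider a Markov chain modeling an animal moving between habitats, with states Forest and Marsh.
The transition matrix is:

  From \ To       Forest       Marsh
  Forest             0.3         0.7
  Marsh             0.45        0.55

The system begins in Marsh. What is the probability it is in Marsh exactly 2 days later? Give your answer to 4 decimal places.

0.6175

Sum over the intermediate state after 1 day:
P = P(Marsh→Forest)·P(Forest→Marsh) + P(Marsh→Marsh)·P(Marsh→Marsh)
  = 0.45×0.7 + 0.55×0.55
  = 0.3150 + 0.3025 = 0.6175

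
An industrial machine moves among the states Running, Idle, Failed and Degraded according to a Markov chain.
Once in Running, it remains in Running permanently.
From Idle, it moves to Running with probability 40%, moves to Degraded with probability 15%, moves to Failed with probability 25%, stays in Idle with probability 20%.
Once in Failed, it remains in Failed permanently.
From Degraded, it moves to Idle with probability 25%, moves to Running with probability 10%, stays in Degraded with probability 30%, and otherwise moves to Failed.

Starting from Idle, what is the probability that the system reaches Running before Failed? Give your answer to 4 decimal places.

0.5646

Let h(s) be the probability of absorption at Running starting from transient state s. Then h(Running) = 1 and h(Failed) = 0. By first-step analysis:
h(Idle) = 0.4·1 + 0.2·h(Idle) + 0.25·0 + 0.15·h(Degraded)
h(Degraded) = 0.1·1 + 0.25·h(Idle) + 0.35·0 + 0.3·h(Degraded)
Solving: h(Idle) = 0.5646, h(Degraded) = 0.3445.
Starting from Idle, the probability is 0.5646.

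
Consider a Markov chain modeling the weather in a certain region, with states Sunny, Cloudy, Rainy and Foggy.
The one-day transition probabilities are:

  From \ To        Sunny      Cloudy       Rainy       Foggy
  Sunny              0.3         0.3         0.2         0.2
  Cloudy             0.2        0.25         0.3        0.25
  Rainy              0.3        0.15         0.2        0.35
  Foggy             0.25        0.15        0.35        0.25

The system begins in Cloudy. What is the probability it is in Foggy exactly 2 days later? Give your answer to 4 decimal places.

Propagate the distribution vector 2 days from Cloudy.
After 0 days: (0.0000, 1.0000, 0.0000, 0.0000)
After 1 day: (0.2000, 0.2500, 0.3000, 0.2500)
After 2 days: (0.2625, 0.2050, 0.2625, 0.2700)
P(in Foggy after 2 days) = 0.2700

0.2700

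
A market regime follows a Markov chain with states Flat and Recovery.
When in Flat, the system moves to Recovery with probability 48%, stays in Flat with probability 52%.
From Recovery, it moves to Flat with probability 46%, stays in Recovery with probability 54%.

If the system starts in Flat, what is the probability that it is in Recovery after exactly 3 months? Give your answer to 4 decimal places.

0.5105

Propagate the distribution vector 3 months from Flat.
After 0 months: (1.0000, 0.0000)
After 1 month: (0.5200, 0.4800)
After 2 months: (0.4912, 0.5088)
After 3 months: (0.4895, 0.5105)
P(in Recovery after 3 months) = 0.5105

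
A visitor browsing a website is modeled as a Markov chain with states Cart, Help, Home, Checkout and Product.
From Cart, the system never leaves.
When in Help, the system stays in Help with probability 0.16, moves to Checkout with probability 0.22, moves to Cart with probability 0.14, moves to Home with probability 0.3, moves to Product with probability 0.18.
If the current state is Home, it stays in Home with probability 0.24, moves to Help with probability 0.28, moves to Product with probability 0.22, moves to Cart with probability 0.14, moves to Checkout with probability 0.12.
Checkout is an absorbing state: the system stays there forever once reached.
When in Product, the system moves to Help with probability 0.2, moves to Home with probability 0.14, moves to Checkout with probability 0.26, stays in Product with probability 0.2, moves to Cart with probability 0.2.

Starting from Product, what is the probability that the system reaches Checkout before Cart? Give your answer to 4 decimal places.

0.5608

Let h(s) be the probability of absorption at Checkout starting from transient state s. Then h(Checkout) = 1 and h(Cart) = 0. By first-step analysis:
h(Help) = 0.14·0 + 0.16·h(Help) + 0.3·h(Home) + 0.22·1 + 0.18·h(Product)
h(Home) = 0.14·0 + 0.28·h(Help) + 0.24·h(Home) + 0.12·1 + 0.22·h(Product)
h(Product) = 0.2·0 + 0.2·h(Help) + 0.14·h(Home) + 0.26·1 + 0.2·h(Product)
Solving: h(Help) = 0.5717, h(Home) = 0.5309, h(Product) = 0.5608.
Starting from Product, the probability is 0.5608.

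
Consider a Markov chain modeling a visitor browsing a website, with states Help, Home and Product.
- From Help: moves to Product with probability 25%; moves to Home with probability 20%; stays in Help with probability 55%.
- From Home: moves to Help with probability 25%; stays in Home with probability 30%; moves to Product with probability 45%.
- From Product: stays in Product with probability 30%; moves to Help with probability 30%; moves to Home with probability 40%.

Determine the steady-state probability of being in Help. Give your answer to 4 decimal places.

Let the stationary distribution be π with π = πP and π_1 + π_2 + π_3 = 1.
π_1 = 0.55·π_1 + 0.25·π_2 + 0.3·π_3
π_2 = 0.2·π_1 + 0.3·π_2 + 0.4·π_3
Solving with the normalization constraint gives π = (0.3804, 0.2945, 0.3252).
So the stationary probability of Help is 0.3804.

0.3804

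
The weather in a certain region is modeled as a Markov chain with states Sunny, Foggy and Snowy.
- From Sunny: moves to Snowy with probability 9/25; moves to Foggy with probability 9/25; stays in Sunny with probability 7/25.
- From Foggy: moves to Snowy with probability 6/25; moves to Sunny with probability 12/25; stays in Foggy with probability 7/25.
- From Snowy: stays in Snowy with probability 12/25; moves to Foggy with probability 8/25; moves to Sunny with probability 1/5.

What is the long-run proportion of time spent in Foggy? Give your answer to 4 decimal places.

0.3198

Let the stationary distribution be π with π = πP and π_1 + π_2 + π_3 = 1.
π_1 = 0.28·π_1 + 0.48·π_2 + 0.2·π_3
π_2 = 0.36·π_1 + 0.28·π_2 + 0.32·π_3
Solving with the normalization constraint gives π = (0.3147, 0.3198, 0.3655).
So the stationary probability of Foggy is 0.3198.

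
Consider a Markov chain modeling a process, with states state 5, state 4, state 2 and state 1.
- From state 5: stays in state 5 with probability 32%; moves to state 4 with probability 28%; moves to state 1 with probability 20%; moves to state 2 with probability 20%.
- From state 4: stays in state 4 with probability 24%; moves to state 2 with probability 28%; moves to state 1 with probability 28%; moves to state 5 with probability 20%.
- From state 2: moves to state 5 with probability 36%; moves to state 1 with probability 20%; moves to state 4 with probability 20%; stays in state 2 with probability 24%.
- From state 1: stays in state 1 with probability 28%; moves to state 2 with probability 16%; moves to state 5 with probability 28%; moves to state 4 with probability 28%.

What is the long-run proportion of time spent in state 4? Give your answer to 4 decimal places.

0.2524

Let the stationary distribution be π with π = πP and π_1 + π_2 + π_3 + π_4 = 1.
π_1 = 0.32·π_1 + 0.2·π_2 + 0.36·π_3 + 0.28·π_4
π_2 = 0.28·π_1 + 0.24·π_2 + 0.2·π_3 + 0.28·π_4
π_3 = 0.2·π_1 + 0.28·π_2 + 0.24·π_3 + 0.16·π_4
Solving with the normalization constraint gives π = (0.2889, 0.2524, 0.2194, 0.2393).
So the stationary probability of state 4 is 0.2524.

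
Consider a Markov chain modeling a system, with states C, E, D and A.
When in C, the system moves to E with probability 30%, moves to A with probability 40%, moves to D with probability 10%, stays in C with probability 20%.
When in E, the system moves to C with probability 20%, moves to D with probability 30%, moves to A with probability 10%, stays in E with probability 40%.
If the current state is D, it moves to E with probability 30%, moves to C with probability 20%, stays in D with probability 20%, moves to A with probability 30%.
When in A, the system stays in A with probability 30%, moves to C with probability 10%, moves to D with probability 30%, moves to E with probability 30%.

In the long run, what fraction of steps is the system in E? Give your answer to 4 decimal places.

Let the stationary distribution be π with π = πP and π_1 + π_2 + π_3 + π_4 = 1.
π_1 = 0.2·π_1 + 0.2·π_2 + 0.2·π_3 + 0.1·π_4
π_2 = 0.3·π_1 + 0.4·π_2 + 0.3·π_3 + 0.3·π_4
π_3 = 0.1·π_1 + 0.3·π_2 + 0.2·π_3 + 0.3·π_4
Solving with the normalization constraint gives π = (0.1749, 0.3333, 0.2409, 0.2508).
So the stationary probability of E is 0.3333.

0.3333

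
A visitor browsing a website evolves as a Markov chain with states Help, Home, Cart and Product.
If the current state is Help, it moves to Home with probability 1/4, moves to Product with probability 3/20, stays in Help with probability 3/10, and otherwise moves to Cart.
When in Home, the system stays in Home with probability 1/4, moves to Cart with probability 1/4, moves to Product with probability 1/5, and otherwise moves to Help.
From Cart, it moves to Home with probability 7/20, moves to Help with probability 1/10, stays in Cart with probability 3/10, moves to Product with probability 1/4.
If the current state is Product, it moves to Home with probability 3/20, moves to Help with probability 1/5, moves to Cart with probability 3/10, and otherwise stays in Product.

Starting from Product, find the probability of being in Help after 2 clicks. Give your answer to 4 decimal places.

Propagate the distribution vector 2 clicks from Product.
After 0 clicks: (0.0000, 0.0000, 0.0000, 1.0000)
After 1 click: (0.2000, 0.1500, 0.3000, 0.3500)
After 2 clicks: (0.2050, 0.2450, 0.2925, 0.2575)
P(in Help after 2 clicks) = 0.2050

0.2050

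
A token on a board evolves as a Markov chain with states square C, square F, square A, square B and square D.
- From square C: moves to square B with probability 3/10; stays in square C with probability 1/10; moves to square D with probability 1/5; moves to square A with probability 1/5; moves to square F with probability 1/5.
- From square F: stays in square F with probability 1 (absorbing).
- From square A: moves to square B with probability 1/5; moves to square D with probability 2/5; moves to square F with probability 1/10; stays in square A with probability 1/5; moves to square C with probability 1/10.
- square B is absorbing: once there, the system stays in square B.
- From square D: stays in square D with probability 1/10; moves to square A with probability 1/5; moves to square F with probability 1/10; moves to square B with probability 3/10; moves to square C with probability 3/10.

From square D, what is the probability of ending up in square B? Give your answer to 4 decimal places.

0.6971

Let h(s) be the probability of absorption at square B starting from transient state s. Then h(square B) = 1 and h(square F) = 0. By first-step analysis:
h(square C) = 0.1·h(square C) + 0.2·0 + 0.2·h(square A) + 0.3·1 + 0.2·h(square D)
h(square A) = 0.1·h(square C) + 0.1·0 + 0.2·h(square A) + 0.2·1 + 0.4·h(square D)
h(square D) = 0.3·h(square C) + 0.1·0 + 0.2·h(square A) + 0.3·1 + 0.1·h(square D)
Solving: h(square C) = 0.6390, h(square A) = 0.6784, h(square D) = 0.6971.
Starting from square D, the probability is 0.6971.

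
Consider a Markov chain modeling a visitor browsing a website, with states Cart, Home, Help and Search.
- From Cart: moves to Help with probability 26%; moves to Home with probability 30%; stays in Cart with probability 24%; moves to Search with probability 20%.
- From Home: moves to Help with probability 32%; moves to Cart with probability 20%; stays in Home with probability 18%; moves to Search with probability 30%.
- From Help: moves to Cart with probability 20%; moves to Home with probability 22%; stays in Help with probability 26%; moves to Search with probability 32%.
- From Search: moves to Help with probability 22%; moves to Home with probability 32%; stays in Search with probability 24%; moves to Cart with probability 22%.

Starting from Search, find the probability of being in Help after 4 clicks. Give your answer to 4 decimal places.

0.2645

Propagate the distribution vector 4 clicks from Search.
After 0 clicks: (0.0000, 0.0000, 0.0000, 1.0000)
After 1 click: (0.2200, 0.3200, 0.2200, 0.2400)
After 2 clicks: (0.2136, 0.2488, 0.2696, 0.2680)
After 3 clicks: (0.2139, 0.2539, 0.2642, 0.2680)
After 4 clicks: (0.2139, 0.2538, 0.2645, 0.2678)
P(in Help after 4 clicks) = 0.2645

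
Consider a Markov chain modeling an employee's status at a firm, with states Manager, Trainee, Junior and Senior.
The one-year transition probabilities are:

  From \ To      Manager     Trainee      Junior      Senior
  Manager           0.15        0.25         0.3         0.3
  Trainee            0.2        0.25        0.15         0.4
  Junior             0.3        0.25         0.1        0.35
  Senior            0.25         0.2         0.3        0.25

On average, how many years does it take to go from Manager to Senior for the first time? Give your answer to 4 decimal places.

Let t(s) be the expected number of years to first reach Senior from state s, with t(Senior) = 0. Conditioning on the first year:
t(Manager) = 1 + 0.15·t(Manager) + 0.25·t(Trainee) + 0.3·t(Junior)
t(Trainee) = 1 + 0.2·t(Manager) + 0.25·t(Trainee) + 0.15·t(Junior)
t(Junior) = 1 + 0.3·t(Manager) + 0.25·t(Trainee) + 0.1·t(Junior)
Solving: t(Manager) = 2.9767, t(Trainee) = 2.6977, t(Junior) = 2.8527.
Expected years from Manager to Senior: 2.9767.

2.9767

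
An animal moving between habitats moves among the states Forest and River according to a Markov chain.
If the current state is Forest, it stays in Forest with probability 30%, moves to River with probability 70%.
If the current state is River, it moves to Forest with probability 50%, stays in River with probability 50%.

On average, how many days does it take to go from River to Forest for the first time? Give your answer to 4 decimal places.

Let t(s) be the expected number of days to first reach Forest from state s, with t(Forest) = 0. Conditioning on the first day:
t(River) = 1 + 0.5·t(River)
Solving: t(River) = 2.0000.
Expected days from River to Forest: 2.0000.

2.0000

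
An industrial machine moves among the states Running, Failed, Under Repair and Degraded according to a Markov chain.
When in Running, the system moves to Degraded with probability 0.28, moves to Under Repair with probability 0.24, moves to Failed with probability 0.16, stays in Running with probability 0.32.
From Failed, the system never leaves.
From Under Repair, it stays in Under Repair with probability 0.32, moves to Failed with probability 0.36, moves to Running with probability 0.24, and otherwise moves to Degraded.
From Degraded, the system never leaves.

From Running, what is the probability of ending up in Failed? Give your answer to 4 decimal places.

0.4822

Let h(s) be the probability of absorption at Failed starting from transient state s. Then h(Failed) = 1 and h(Degraded) = 0. By first-step analysis:
h(Running) = 0.32·h(Running) + 0.16·1 + 0.24·h(Under Repair) + 0.28·0
h(Under Repair) = 0.24·h(Running) + 0.36·1 + 0.32·h(Under Repair) + 0.08·0
Solving: h(Running) = 0.4822, h(Under Repair) = 0.6996.
Starting from Running, the probability is 0.4822.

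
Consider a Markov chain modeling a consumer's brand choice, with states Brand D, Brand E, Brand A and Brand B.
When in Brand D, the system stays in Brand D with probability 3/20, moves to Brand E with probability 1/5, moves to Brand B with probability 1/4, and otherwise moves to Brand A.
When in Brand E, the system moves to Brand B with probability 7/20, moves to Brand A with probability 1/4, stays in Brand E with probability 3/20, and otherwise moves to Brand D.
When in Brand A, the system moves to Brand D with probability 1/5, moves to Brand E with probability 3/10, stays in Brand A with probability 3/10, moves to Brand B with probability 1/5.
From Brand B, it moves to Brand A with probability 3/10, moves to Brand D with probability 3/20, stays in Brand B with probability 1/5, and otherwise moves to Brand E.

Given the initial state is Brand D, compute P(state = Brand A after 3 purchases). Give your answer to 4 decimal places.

Propagate the distribution vector 3 purchases from Brand D.
After 0 purchases: (1.0000, 0.0000, 0.0000, 0.0000)
After 1 purchase: (0.1500, 0.2000, 0.4000, 0.2500)
After 2 purchases: (0.1900, 0.2675, 0.3050, 0.2375)
After 3 purchases: (0.1920, 0.2528, 0.3056, 0.2496)
P(in Brand A after 3 purchases) = 0.3056

0.3056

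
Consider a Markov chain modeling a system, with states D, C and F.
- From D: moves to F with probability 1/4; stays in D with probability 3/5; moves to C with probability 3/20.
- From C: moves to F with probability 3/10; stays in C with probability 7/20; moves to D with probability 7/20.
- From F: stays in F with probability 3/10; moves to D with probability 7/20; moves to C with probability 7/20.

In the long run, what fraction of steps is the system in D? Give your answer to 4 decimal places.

Let the stationary distribution be π with π = πP and π_1 + π_2 + π_3 = 1.
π_1 = 0.6·π_1 + 0.35·π_2 + 0.35·π_3
π_2 = 0.15·π_1 + 0.35·π_2 + 0.35·π_3
Solving with the normalization constraint gives π = (0.4667, 0.2567, 0.2767).
So the stationary probability of D is 0.4667.

0.4667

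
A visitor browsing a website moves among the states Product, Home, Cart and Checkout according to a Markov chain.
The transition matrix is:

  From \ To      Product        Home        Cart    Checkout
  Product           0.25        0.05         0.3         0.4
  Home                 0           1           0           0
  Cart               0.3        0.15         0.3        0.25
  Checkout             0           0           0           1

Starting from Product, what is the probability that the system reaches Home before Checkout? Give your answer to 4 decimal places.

Let h(s) be the probability of absorption at Home starting from transient state s. Then h(Home) = 1 and h(Checkout) = 0. By first-step analysis:
h(Product) = 0.25·h(Product) + 0.05·1 + 0.3·h(Cart) + 0.4·0
h(Cart) = 0.3·h(Product) + 0.15·1 + 0.3·h(Cart) + 0.25·0
Solving: h(Product) = 0.1839, h(Cart) = 0.2931.
Starting from Product, the probability is 0.1839.

0.1839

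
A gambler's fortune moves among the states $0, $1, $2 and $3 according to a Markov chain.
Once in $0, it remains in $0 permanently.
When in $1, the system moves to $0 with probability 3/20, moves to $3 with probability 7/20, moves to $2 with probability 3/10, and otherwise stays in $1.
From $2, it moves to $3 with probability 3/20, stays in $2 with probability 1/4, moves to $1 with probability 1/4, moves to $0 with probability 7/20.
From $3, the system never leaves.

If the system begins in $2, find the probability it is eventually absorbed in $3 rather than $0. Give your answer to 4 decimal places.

0.3952

Let h(s) be the probability of absorption at $3 starting from transient state s. Then h($3) = 1 and h($0) = 0. By first-step analysis:
h($1) = 0.15·0 + 0.2·h($1) + 0.3·h($2) + 0.35·1
h($2) = 0.35·0 + 0.25·h($1) + 0.25·h($2) + 0.15·1
Solving: h($1) = 0.5857, h($2) = 0.3952.
Starting from $2, the probability is 0.3952.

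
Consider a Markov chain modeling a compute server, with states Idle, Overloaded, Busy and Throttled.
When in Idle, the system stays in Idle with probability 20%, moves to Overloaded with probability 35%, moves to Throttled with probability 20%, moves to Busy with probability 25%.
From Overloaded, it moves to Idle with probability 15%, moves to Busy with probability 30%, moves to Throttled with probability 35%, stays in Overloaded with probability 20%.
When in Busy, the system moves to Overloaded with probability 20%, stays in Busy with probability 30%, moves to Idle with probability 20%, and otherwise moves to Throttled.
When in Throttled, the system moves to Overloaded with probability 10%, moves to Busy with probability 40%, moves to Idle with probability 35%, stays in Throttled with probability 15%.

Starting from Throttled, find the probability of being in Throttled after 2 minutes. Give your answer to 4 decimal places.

Propagate the distribution vector 2 minutes from Throttled.
After 0 minutes: (0.0000, 0.0000, 0.0000, 1.0000)
After 1 minute: (0.3500, 0.1000, 0.4000, 0.1500)
After 2 minutes: (0.2175, 0.2375, 0.2975, 0.2475)
P(in Throttled after 2 minutes) = 0.2475

0.2475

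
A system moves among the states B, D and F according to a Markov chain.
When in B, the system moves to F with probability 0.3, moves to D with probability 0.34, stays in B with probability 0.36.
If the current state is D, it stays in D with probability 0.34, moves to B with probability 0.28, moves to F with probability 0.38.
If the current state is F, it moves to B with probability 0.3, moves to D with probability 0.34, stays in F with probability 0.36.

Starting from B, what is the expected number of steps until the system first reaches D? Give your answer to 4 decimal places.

Let t(s) be the expected number of steps to first reach D from state s, with t(D) = 0. Conditioning on the first step:
t(B) = 1 + 0.36·t(B) + 0.3·t(F)
t(F) = 1 + 0.3·t(B) + 0.36·t(F)
Solving: t(B) = 2.9412, t(F) = 2.9412.
Expected steps from B to D: 2.9412.

2.9412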